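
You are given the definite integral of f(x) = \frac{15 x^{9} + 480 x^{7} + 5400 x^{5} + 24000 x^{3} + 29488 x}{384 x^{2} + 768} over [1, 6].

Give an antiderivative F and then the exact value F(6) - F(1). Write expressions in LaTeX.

Whatever form F(x) takes, F'(x) = f(x) is non-negotiable.
F(x) = \frac{5 \left(\frac{x^{2}}{4} + \frac{5}{2}\right)^{4}}{4} - \frac{2 \log{\left(x^{2} + 2 \right)}}{3} is an antiderivative of f.
Check: d/dx[\frac{5 \left(\frac{x^{2}}{4} + \frac{5}{2}\right)^{4}}{4} - \frac{2 \log{\left(x^{2} + 2 \right)}}{3}] = \frac{15 x^{9} + 480 x^{7} + 5400 x^{5} + 24000 x^{3} + 29488 x}{384 x^{2} + 768} = f(x).
F(6) = \frac{1399205}{64} - \frac{2 \log{\left(38 \right)}}{3}; F(1) = \frac{73205}{1024} - \frac{2 \log{\left(3 \right)}}{3}.
Integral = F(6) - F(1) = - \frac{2 \log{\left(38 \right)}}{3} + \frac{2 \log{\left(3 \right)}}{3} + \frac{22314075}{1024}.

Antiderivative: F(x) = \frac{5 \left(\frac{x^{2}}{4} + \frac{5}{2}\right)^{4}}{4} - \frac{2 \log{\left(x^{2} + 2 \right)}}{3}; value = - \frac{2 \log{\left(38 \right)}}{3} + \frac{2 \log{\left(3 \right)}}{3} + \frac{22314075}{1024}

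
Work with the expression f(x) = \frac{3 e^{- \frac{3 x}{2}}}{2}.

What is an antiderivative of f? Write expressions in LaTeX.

Differentiate the proposed F(x) back; it has to land on f(x) exactly.
Check: d/dx[- e^{- \frac{3 x}{2}}] = \frac{3 e^{- \frac{3 x}{2}}}{2} = f(x).

An antiderivative is F(x) = - e^{- \frac{3 x}{2}}.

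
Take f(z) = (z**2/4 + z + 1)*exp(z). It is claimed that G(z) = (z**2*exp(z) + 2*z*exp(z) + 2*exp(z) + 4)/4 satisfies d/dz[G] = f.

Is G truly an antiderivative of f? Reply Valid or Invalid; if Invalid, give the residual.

d/dz[G] = z**2*exp(z)/4 + z*exp(z) + exp(z)
This equals f(z) exactly, so the claim holds.

Valid. The derivative of G reproduces f.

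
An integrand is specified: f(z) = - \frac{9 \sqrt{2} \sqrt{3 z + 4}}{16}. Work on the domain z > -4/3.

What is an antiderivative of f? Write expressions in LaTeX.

An antiderivative is F(z) = - \frac{\left(\frac{3 z}{2} + 2\right)^{\frac{3}{2}}}{2}.

An antiderivative F(z) passes only if d/dz[F] lands on f(z) exactly.
Check: d/dz[- \frac{\left(\frac{3 z}{2} + 2\right)^{\frac{3}{2}}}{2}] = - \frac{9 \sqrt{2} \sqrt{3 z + 4}}{16} = f(z).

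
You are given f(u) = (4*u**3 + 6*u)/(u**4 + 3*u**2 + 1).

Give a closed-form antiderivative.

An antiderivative is F(u) = log(2*u**4/3 + 2*u**2 + 2/3).

The substitution w = 2*u**4/3 + 2*u**2 + 2/3 works: f is exactly (dF/dw)*(dw/du) for that inner function.
Check: d/du[log(2*u**4/3 + 2*u**2 + 2/3)] = (4*u**3 + 6*u)/(u**4 + 3*u**2 + 1) = f(u).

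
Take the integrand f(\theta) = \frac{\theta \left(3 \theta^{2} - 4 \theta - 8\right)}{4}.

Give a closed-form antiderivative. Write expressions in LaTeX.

Recover f(\theta) by differentiating a candidate F(\theta); any mismatch rules it out.
Check: d/d\theta[\frac{\theta^{2} \left(9 \theta^{2} - 16 \theta - 48\right)}{48}] = \frac{3 \theta^{3}}{4} - \theta^{2} - 2 \theta, which equals f(\theta).

An antiderivative is F(\theta) = \frac{\theta^{2} \left(9 \theta^{2} - 16 \theta - 48\right)}{48}.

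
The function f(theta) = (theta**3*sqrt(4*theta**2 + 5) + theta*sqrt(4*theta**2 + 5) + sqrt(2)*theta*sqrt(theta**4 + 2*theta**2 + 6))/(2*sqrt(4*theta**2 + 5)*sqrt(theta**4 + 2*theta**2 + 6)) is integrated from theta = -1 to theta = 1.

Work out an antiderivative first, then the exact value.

A first test for any F(theta): its theta-derivative must equal f(theta) identically.
F(theta) = sqrt(2*theta**2 + 5/2)/4 + sqrt(theta**4 + 2*theta**2 + 6)/4 is an antiderivative of f.
Check: d/dtheta[sqrt(2*theta**2 + 5/2)/4 + sqrt(theta**4 + 2*theta**2 + 6)/4] = (theta**3*sqrt(4*theta**2 + 5) + theta*sqrt(4*theta**2 + 5) + sqrt(2)*theta*sqrt(theta**4 + 2*theta**2 + 6))/(2*sqrt(4*theta**2 + 5)*sqrt(theta**4 + 2*theta**2 + 6)) = f(theta).
F(1) = 3*sqrt(2)/8 + 3/4; F(-1) = 3*sqrt(2)/8 + 3/4.
Integral = F(1) - F(-1) = 0.

Antiderivative: F(theta) = sqrt(2*theta**2 + 5/2)/4 + sqrt(theta**4 + 2*theta**2 + 6)/4; value = 0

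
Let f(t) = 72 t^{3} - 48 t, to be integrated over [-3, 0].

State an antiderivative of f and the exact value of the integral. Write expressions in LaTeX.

Antiderivative: F(t) = 2 \left(3 t^{2} - 2\right)^{2}; value = -1242

f matches the chain-rule pattern g'(h)*h' with inner function h(t) = 3 t^{2} - 2; substituting u = h(t) collapses the integral.
F(t) = 2 \left(3 t^{2} - 2\right)^{2} is an antiderivative of f.
Check: d/dt[2 \left(3 t^{2} - 2\right)^{2}] = 72 t^{3} - 48 t = f(t).
F(0) = 8; F(-3) = 1250.
Integral = F(0) - F(-3) = -1242.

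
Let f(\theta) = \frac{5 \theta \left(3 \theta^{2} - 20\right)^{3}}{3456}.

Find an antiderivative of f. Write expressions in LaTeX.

An antiderivative is F(\theta) = \frac{5 \left(\frac{5}{3} - \frac{\theta^{2}}{4}\right)^{4}}{4}.

The substitution u = \frac{5}{3} - \frac{\theta^{2}}{4} works: f is exactly (dF/du)*(du/d\theta) for that inner function.
Check: d/d\theta[\frac{5 \left(\frac{5}{3} - \frac{\theta^{2}}{4}\right)^{4}}{4}] = \frac{5 \theta^{7}}{128} - \frac{25 \theta^{5}}{32} + \frac{125 \theta^{3}}{24} - \frac{625 \theta}{54}, which equals f(\theta).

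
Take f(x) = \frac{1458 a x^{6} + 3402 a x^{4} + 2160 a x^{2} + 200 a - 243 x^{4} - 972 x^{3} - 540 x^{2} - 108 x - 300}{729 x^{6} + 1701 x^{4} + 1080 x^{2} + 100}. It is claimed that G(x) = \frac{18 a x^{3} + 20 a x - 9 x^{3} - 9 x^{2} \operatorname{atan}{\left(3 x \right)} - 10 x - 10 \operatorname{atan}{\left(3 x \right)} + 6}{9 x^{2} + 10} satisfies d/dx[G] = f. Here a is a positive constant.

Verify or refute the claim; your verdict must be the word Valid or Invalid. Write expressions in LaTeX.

d/dx[G] = \frac{1458 a x^{6} + 3402 a x^{4} + 2160 a x^{2} + 200 a - 729 x^{6} - 1944 x^{4} - 972 x^{3} - 1620 x^{2} - 108 x - 400}{729 x^{6} + 1701 x^{4} + 1080 x^{2} + 100}
d/dx[G] - f(x) = -1 != 0.

Invalid: d/dx[G] - f = -1, which is not 0.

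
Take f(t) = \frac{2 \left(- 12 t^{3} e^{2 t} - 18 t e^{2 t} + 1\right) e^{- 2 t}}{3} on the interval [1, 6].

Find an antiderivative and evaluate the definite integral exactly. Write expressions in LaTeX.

Antiderivative: F(t) = \frac{\left(- 3 \left(- 2 t^{2} - 3\right)^{2} e^{2 t} - 2\right) e^{- 2 t}}{6}; value = -2800 - \frac{1}{3 e^{12}} + \frac{1}{3 e^{2}}

Any candidate F(t) must reproduce f(t) exactly when differentiated.
F(t) = \frac{\left(- 3 \left(- 2 t^{2} - 3\right)^{2} e^{2 t} - 2\right) e^{- 2 t}}{6} is an antiderivative of f.
Check: d/dt[\frac{\left(- 3 \left(- 2 t^{2} - 3\right)^{2} e^{2 t} - 2\right) e^{- 2 t}}{6}] = \frac{\left(- 24 t^{3} e^{2 t} - 36 t e^{2 t} + 2\right) e^{- 2 t}}{3}, which equals f(t).
F(6) = - \frac{5625}{2} - \frac{1}{3 e^{12}}; F(1) = - \frac{25}{2} - \frac{1}{3 e^{2}}.
Integral = F(6) - F(1) = -2800 - \frac{1}{3 e^{12}} + \frac{1}{3 e^{2}}.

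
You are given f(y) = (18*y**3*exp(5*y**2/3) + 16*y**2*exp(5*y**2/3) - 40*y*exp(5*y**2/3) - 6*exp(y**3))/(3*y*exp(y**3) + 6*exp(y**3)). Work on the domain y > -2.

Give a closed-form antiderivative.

An antiderivative is F(y) = -2*exp(-y**3 + 5*y**2/3) - 2*log(y + 2).

Whatever form F(y) takes, F'(y) = f(y) is non-negotiable.
Check: d/dy[-2*exp(-y**3 + 5*y**2/3) - 2*log(y + 2)] = (18*y**3*exp(5*y**2/3)*exp(-y**3) + 16*y**2*exp(5*y**2/3)*exp(-y**3) - 40*y*exp(5*y**2/3)*exp(-y**3) - 6)/(3*y + 6), which equals f(y).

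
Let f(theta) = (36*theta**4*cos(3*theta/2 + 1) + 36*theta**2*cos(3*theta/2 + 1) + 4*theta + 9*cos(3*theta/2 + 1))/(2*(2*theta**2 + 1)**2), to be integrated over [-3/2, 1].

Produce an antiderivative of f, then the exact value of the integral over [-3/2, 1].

Differentiate the proposed F(theta) back; it has to land on f(theta) exactly.
F(theta) = 3*sin(3*theta/2 + 1) - 1/(4*theta**2 + 2) is an antiderivative of f.
Check: d/dtheta[3*sin(3*theta/2 + 1) - 1/(4*theta**2 + 2)] = (36*theta**4*cos(3*theta/2 + 1) + 36*theta**2*cos(3*theta/2 + 1) + 4*theta + 9*cos(3*theta/2 + 1))/(8*theta**4 + 8*theta**2 + 2), which equals f(theta).
F(1) = -1/6 + 3*sin(5/2); F(-3/2) = -3*sin(5/4) - 1/11.
Integral = F(1) - F(-3/2) = -5/66 + 3*sin(5/2) + 3*sin(5/4).

Antiderivative: F(theta) = 3*sin(3*theta/2 + 1) - 1/(4*theta**2 + 2); value = -5/66 + 3*sin(5/2) + 3*sin(5/4)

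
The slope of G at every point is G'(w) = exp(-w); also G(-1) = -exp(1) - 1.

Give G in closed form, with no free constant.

G(w) = -1 - exp(-w)

For G(w) to be correct, d/dw[G] must agree with the stated G'(w) identically.
A general antiderivative is -exp(-w) + C.
The condition gives C = -exp(1) - 1 - (-exp(1)) = -1.
So G(w) = -1 - exp(-w).
Check: d/dw[-1 - exp(-w)] = exp(-w) = G'(w).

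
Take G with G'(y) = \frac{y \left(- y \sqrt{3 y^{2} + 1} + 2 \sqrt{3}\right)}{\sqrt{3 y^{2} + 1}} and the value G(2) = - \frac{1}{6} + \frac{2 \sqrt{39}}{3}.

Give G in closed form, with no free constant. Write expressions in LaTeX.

G(y) = \frac{\sqrt{3} \left(- 2 \sqrt{3} y^{3} + 12 \sqrt{3 y^{2} + 1} + 15 \sqrt{3}\right)}{18}

The proposed G(y) is checked by its d/dy: the result must match the given G'(y).
A general antiderivative is - \frac{y^{3}}{3} + \sqrt{4 y^{2} + \frac{4}{3}} + \frac{1}{2} + C.
The condition gives C = - \frac{1}{6} + \frac{2 \sqrt{39}}{3} - (- \frac{13}{6} + \frac{2 \sqrt{39}}{3}) = 2.
So G(y) = \frac{\sqrt{3} \left(- 2 \sqrt{3} y^{3} + 12 \sqrt{3 y^{2} + 1} + 15 \sqrt{3}\right)}{18}.
Check: d/dy[\frac{\sqrt{3} \left(- 2 \sqrt{3} y^{3} + 12 \sqrt{3 y^{2} + 1} + 15 \sqrt{3}\right)}{18}] = \frac{- y^{2} \sqrt{3 y^{2} + 1} + 2 \sqrt{3} y}{\sqrt{3 y^{2} + 1}}, which equals G'(y).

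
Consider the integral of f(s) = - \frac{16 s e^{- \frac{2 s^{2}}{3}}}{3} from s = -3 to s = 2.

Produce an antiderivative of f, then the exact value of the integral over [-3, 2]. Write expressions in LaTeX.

The substitution u = - \frac{2 s^{2}}{3} works: f is exactly (dF/du)*(du/ds) for that inner function.
F(s) = 4 e^{- \frac{2 s^{2}}{3}} is an antiderivative of f.
Check: d/ds[4 e^{- \frac{2 s^{2}}{3}}] = - \frac{16 s e^{- \frac{2 s^{2}}{3}}}{3} = f(s).
F(2) = \frac{4}{e^{\frac{8}{3}}}; F(-3) = \frac{4}{e^{6}}.
Integral = F(2) - F(-3) = - \frac{4}{e^{6}} + \frac{4}{e^{\frac{8}{3}}}.

Antiderivative: F(s) = 4 e^{- \frac{2 s^{2}}{3}}; value = - \frac{4}{e^{6}} + \frac{4}{e^{\frac{8}{3}}}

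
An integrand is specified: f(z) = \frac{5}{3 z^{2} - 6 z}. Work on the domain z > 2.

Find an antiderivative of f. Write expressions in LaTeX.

The denominator factors as 3 z \left(z - 2\right); partial fractions split f into directly integrable pieces: \frac{5}{6 \left(z - 2\right)} - \frac{5}{6 z}.
Check: d/dz[\frac{5 \left(- \log{\left(z \right)} + \log{\left(z - 2 \right)}\right)}{6}] = \frac{5}{3 z^{2} - 6 z} = f(z).

An antiderivative is F(z) = \frac{5 \left(- \log{\left(z \right)} + \log{\left(z - 2 \right)}\right)}{6}.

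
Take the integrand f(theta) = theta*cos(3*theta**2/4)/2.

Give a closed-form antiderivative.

An antiderivative is F(theta) = sin(3*theta**2/4)/3.

f matches the chain-rule pattern g'(h)*h' with inner function h(theta) = 3*theta**2/4; substituting u = h(theta) collapses the integral.
Check: d/dtheta[sin(3*theta**2/4)/3] = theta*cos(3*theta**2/4)/2 = f(theta).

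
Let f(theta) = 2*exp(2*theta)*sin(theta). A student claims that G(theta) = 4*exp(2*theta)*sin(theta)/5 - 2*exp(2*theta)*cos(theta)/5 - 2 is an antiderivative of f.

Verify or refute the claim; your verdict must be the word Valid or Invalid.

Valid - the claim checks out under differentiation.

d/dtheta[G] = 2*exp(2*theta)*sin(theta)
This equals f(theta) exactly, so the claim holds.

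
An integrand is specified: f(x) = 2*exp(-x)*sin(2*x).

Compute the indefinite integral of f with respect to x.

F(x) = -2*exp(-x)*sin(2*x)/5 - 4*exp(-x)*cos(2*x)/5 + C

Recover f(x) by differentiating a candidate F(x); any mismatch rules it out.
Check: d/dx[-2*exp(-x)*sin(2*x)/5 - 4*exp(-x)*cos(2*x)/5] = 2*exp(-x)*sin(2*x) = f(x).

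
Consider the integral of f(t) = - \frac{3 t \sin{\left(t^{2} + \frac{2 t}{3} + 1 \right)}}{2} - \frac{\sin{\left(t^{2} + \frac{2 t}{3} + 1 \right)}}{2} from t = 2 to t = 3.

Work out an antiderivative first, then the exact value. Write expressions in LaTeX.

f matches the chain-rule pattern g'(h)*h' with inner function h(t) = t^{2} + \frac{2 t}{3} + 1; substituting u = h(t) collapses the integral.
F(t) = \frac{3 \cos{\left(t^{2} + \frac{2 t}{3} + 1 \right)}}{4} is an antiderivative of f.
Check: d/dt[\frac{3 \cos{\left(t^{2} + \frac{2 t}{3} + 1 \right)}}{4}] = - \frac{3 t \sin{\left(t^{2} + \frac{2 t}{3} + 1 \right)}}{2} - \frac{\sin{\left(t^{2} + \frac{2 t}{3} + 1 \right)}}{2} = f(t).
F(3) = \frac{3 \cos{\left(12 \right)}}{4}; F(2) = \frac{3 \cos{\left(\frac{19}{3} \right)}}{4}.
Integral = F(3) - F(2) = - \frac{3 \cos{\left(\frac{19}{3} \right)}}{4} + \frac{3 \cos{\left(12 \right)}}{4}.

Antiderivative: F(t) = \frac{3 \cos{\left(t^{2} + \frac{2 t}{3} + 1 \right)}}{4}; value = - \frac{3 \cos{\left(\frac{19}{3} \right)}}{4} + \frac{3 \cos{\left(12 \right)}}{4}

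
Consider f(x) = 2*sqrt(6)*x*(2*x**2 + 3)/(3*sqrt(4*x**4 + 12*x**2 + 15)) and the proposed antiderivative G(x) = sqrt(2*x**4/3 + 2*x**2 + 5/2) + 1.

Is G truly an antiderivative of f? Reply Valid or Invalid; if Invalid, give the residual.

Valid. The derivative of G reproduces f.

d/dx[G] = (4*sqrt(6)*x**3 + 6*sqrt(6)*x)/(3*sqrt(4*x**4 + 12*x**2 + 15))
This equals f(x) exactly, so the claim holds.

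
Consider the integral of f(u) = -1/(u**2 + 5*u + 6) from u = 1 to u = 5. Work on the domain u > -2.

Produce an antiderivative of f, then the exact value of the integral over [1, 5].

Factor the denominator ((u + 2)*(u + 3)) and decompose: f = 1/(u + 3) - 1/(u + 2); each piece integrates to a log, atan, or power term.
F(u) = -log(u + 2) + log(u + 3) is an antiderivative of f.
Check: d/du[-log(u + 2) + log(u + 3)] = -1/(u**2 + 5*u + 6) = f(u).
F(5) = -log(7) + log(8); F(1) = -log(3) + log(4).
Integral = F(5) - F(1) = -log(7) - log(4) + log(3) + log(8).

Antiderivative: F(u) = -log(u + 2) + log(u + 3); value = -log(7) - log(4) + log(3) + log(8)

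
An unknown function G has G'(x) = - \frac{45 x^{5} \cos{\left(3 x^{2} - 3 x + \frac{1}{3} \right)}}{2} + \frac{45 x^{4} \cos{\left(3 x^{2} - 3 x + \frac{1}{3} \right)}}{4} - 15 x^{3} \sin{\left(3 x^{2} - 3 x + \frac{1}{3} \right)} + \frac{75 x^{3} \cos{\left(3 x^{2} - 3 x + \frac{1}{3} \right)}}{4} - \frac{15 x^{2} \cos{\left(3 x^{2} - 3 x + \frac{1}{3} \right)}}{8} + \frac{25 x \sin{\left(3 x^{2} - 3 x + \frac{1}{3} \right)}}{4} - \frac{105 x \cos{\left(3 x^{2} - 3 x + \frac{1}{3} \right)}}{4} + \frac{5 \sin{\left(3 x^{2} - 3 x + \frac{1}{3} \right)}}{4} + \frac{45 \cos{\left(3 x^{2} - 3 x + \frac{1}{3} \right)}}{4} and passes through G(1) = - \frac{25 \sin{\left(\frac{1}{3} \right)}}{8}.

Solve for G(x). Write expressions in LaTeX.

Recognize the product-rule pattern: G'(x) = u'v + uv' with u = - \frac{15 x^{4}}{4} + \frac{25 x^{2}}{8} + \frac{5 x}{4} - \frac{15}{4}, v = \sin{\left(3 x^{2} - 3 x + \frac{1}{3} \right)}, so integration by parts undoes it.
A general antiderivative is \frac{5 \left(- 3 x^{4} + \frac{5 x^{2}}{2} + x - 3\right) \sin{\left(3 x^{2} - 3 x + \frac{1}{3} \right)}}{4} + C.
The condition gives C = - \frac{25 \sin{\left(\frac{1}{3} \right)}}{8} - (- \frac{25 \sin{\left(\frac{1}{3} \right)}}{8}) = 0.
So G(x) = - \frac{5 \left(6 x^{4} - 5 x^{2} - 2 x + 6\right) \sin{\left(3 x^{2} - 3 x + \frac{1}{3} \right)}}{8}.
Check: d/dx[- \frac{5 \left(6 x^{4} - 5 x^{2} - 2 x + 6\right) \sin{\left(3 x^{2} - 3 x + \frac{1}{3} \right)}}{8}] = - \frac{45 x^{5} \cos{\left(3 x^{2} - 3 x + \frac{1}{3} \right)}}{2} + \frac{45 x^{4} \cos{\left(3 x^{2} - 3 x + \frac{1}{3} \right)}}{4} - 15 x^{3} \sin{\left(3 x^{2} - 3 x + \frac{1}{3} \right)} + \frac{75 x^{3} \cos{\left(3 x^{2} - 3 x + \frac{1}{3} \right)}}{4} - \frac{15 x^{2} \cos{\left(3 x^{2} - 3 x + \frac{1}{3} \right)}}{8} + \frac{25 x \sin{\left(3 x^{2} - 3 x + \frac{1}{3} \right)}}{4} - \frac{105 x \cos{\left(3 x^{2} - 3 x + \frac{1}{3} \right)}}{4} + \frac{5 \sin{\left(3 x^{2} - 3 x + \frac{1}{3} \right)}}{4} + \frac{45 \cos{\left(3 x^{2} - 3 x + \frac{1}{3} \right)}}{4} = G'(x).

G(x) = - \frac{5 \left(6 x^{4} - 5 x^{2} - 2 x + 6\right) \sin{\left(3 x^{2} - 3 x + \frac{1}{3} \right)}}{8}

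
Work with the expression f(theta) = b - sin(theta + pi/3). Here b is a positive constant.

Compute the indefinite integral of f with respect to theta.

F(theta) = b*theta + cos(theta + pi/3) + C

A first test for any F(theta): its theta-derivative must equal f(theta) identically.
Check: d/dtheta[b*theta + cos(theta + pi/3)] = b - sin(theta + pi/3) = f(theta).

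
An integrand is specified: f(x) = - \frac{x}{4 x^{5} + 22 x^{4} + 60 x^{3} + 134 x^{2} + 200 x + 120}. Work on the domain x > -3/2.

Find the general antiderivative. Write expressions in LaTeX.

The denominator factors as 2 \left(x + 2\right)^{2} \left(2 x + 3\right) \left(x^{2} + 5\right); partial fractions split f into directly integrable pieces: \frac{43 x - 50}{4698 \left(x^{2} + 5\right)} + \frac{12}{29 \left(2 x + 3\right)} - \frac{35}{162 \left(x + 2\right)} - \frac{1}{9 \left(x + 2\right)^{2}}.
Check: d/dx[\frac{1944 \left(x + 2\right) \log{\left(x + \frac{3}{2} \right)} - 2030 \left(x + 2\right) \log{\left(x + 2 \right)} + 43 \left(x + 2\right) \log{\left(x^{2} + 5 \right)} - 20 \sqrt{5} \left(x + 2\right) \operatorname{atan}{\left(\frac{\sqrt{5} x}{5} \right)} + 1044}{9396 \left(x + 2\right)}] = - \frac{x}{4 x^{5} + 22 x^{4} + 60 x^{3} + 134 x^{2} + 200 x + 120} = f(x).

F(x) = \frac{1944 \left(x + 2\right) \log{\left(x + \frac{3}{2} \right)} - 2030 \left(x + 2\right) \log{\left(x + 2 \right)} + 43 \left(x + 2\right) \log{\left(x^{2} + 5 \right)} - 20 \sqrt{5} \left(x + 2\right) \operatorname{atan}{\left(\frac{\sqrt{5} x}{5} \right)} + 1044}{9396 \left(x + 2\right)} + C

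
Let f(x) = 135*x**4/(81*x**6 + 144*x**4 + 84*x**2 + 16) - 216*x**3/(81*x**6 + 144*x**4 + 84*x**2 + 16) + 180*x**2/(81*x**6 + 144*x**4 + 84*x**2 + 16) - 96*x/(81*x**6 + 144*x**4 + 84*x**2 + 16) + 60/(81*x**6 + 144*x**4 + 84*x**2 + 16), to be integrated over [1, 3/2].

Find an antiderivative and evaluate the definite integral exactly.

Integrate term by term and add the pieces.
F(x) = (5*(3*x**2 + 2)*atan(3*x/2) + 8)/(2*(3*x**2 + 2)) is an antiderivative of f.
Check: d/dx[(5*(3*x**2 + 2)*atan(3*x/2) + 8)/(2*(3*x**2 + 2))] = (135*x**4 - 216*x**3 + 180*x**2 - 96*x + 60)/(81*x**6 + 144*x**4 + 84*x**2 + 16), which equals f(x).
F(3/2) = 16/35 + 5*atan(9/4)/2; F(1) = 4/5 + 5*atan(3/2)/2.
Integral = F(3/2) - F(1) = -5*atan(3/2)/2 - 12/35 + 5*atan(9/4)/2.

Antiderivative: F(x) = (5*(3*x**2 + 2)*atan(3*x/2) + 8)/(2*(3*x**2 + 2)); value = -5*atan(3/2)/2 - 12/35 + 5*atan(9/4)/2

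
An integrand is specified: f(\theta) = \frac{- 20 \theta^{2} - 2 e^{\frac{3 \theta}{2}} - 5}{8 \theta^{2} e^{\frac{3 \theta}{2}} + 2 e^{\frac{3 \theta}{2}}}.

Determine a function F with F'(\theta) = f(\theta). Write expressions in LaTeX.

Check any antiderivative F(\theta) by computing F'(\theta) and comparing it with f(\theta).
Check: d/d\theta[- \frac{\left(3 e^{\frac{3 \theta}{2}} \operatorname{atan}{\left(2 \theta \right)} - 10\right) e^{- \frac{3 \theta}{2}}}{6}] = \frac{- 20 \theta^{2} - 2 e^{\frac{3 \theta}{2}} - 5}{8 \theta^{2} e^{\frac{3 \theta}{2}} + 2 e^{\frac{3 \theta}{2}}} = f(\theta).

An antiderivative is F(\theta) = - \frac{\left(3 e^{\frac{3 \theta}{2}} \operatorname{atan}{\left(2 \theta \right)} - 10\right) e^{- \frac{3 \theta}{2}}}{6}.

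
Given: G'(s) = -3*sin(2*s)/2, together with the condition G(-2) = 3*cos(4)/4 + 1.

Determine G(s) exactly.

G(s) = 3*cos(2*s)/4 + 1

A candidate passes only if d/ds[G] lands on the given G'(s) exactly.
A general antiderivative is 3*cos(2*s)/4 + C.
The condition gives C = 3*cos(4)/4 + 1 - (3*cos(4)/4) = 1.
So G(s) = 3*cos(2*s)/4 + 1.
Check: d/ds[3*cos(2*s)/4 + 1] = -3*sin(2*s)/2 = G'(s).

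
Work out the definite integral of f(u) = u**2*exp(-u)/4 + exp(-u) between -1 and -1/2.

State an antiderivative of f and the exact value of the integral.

f has the shape v'r + vr' for v = -u**2/4 - u/2 - 3/2 and r = exp(-u) — it is the derivative of the product v*r.
F(u) = -(u**2 + 2*u + 6)*exp(-u)/4 is an antiderivative of f.
Check: d/du[-(u**2 + 2*u + 6)*exp(-u)/4] = (u**2 + 4)*exp(-u)/4, which equals f(u).
F(-1/2) = -21*exp(1/2)/16; F(-1) = -5*exp(1)/4.
Integral = F(-1/2) - F(-1) = -21*exp(1/2)/16 + 5*exp(1)/4.

Antiderivative: F(u) = -(u**2 + 2*u + 6)*exp(-u)/4; value = -21*exp(1/2)/16 + 5*exp(1)/4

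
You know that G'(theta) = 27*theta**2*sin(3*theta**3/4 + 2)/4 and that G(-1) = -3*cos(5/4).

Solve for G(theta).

G(theta) = -3*cos(3*theta**3/4 + 2)

G'(theta) matches the chain-rule pattern g'(h)*h' with inner function h(theta) = 3*theta**3/4 + 2; substituting u = h(theta) collapses the integral.
A general antiderivative is -3*cos(3*theta**3/4 + 2) + C.
The condition gives C = -3*cos(5/4) - (-3*cos(5/4)) = 0.
So G(theta) = -3*cos(3*theta**3/4 + 2).
Check: d/dtheta[-3*cos(3*theta**3/4 + 2)] = 27*theta**2*sin(3*theta**3/4 + 2)/4 = G'(theta).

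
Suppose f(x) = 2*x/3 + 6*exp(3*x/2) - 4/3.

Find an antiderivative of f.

The integrand splits into summands that can be handled one at a time.
Check: d/dx[(2*x**2 - 8*x + 24*exp(3*x/2) + 3)/6] = 2*x/3 + 6*exp(3*x/2) - 4/3 = f(x).

An antiderivative is F(x) = (2*x**2 - 8*x + 24*exp(3*x/2) + 3)/6.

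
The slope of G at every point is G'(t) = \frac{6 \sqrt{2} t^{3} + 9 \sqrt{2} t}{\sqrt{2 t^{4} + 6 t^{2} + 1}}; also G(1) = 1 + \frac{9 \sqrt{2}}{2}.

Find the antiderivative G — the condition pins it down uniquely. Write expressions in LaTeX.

G'(t) matches the chain-rule pattern g'(h)*h' with inner function h(t) = t^{4} + 3 t^{2} + \frac{1}{2}; substituting u = h(t) collapses the integral.
A general antiderivative is 3 \sqrt{t^{4} + 3 t^{2} + \frac{1}{2}} + C.
The condition gives C = 1 + \frac{9 \sqrt{2}}{2} - (\frac{9 \sqrt{2}}{2}) = 1.
So G(t) = 3 \sqrt{t^{4} + 3 t^{2} + \frac{1}{2}} + 1.
Check: d/dt[3 \sqrt{t^{4} + 3 t^{2} + \frac{1}{2}} + 1] = \frac{6 \sqrt{2} t^{3} + 9 \sqrt{2} t}{\sqrt{2 t^{4} + 6 t^{2} + 1}} = G'(t).

G(t) = 3 \sqrt{t^{4} + 3 t^{2} + \frac{1}{2}} + 1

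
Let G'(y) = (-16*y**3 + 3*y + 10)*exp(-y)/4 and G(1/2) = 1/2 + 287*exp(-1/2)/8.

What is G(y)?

G(y) = (16*y**3 + 48*y**2 + 93*y + 2*exp(y) + 83)*exp(-y)/4

Recognize the product-rule pattern: G'(y) = u'v + uv' with u = 4*y**3 + 12*y**2 + 93*y/4 + 83/4, v = exp(-y), so integration by parts undoes it.
A general antiderivative is (16*y**3 + 48*y**2 + 93*y + 83)*exp(-y)/4 + C.
The condition gives C = 1/2 + 287*exp(-1/2)/8 - (287*exp(-1/2)/8) = 1/2.
So G(y) = (16*y**3 + 48*y**2 + 93*y + 2*exp(y) + 83)*exp(-y)/4.
Check: d/dy[(16*y**3 + 48*y**2 + 93*y + 2*exp(y) + 83)*exp(-y)/4] = (-16*y**3 + 3*y + 10)*exp(-y)/4 = G'(y).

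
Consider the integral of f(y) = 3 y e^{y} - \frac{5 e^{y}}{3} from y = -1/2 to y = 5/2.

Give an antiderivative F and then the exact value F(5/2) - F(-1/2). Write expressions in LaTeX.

Antiderivative: F(y) = \frac{\left(9 y - 14\right) e^{y}}{3}; value = \frac{37}{6 e^{\frac{1}{2}}} + \frac{17 e^{\frac{5}{2}}}{6}

Recognize the product-rule pattern: f = u'v + uv' with u = 3 y - \frac{14}{3}, v = e^{y}, so integration by parts undoes it.
F(y) = \frac{\left(9 y - 14\right) e^{y}}{3} is an antiderivative of f.
Check: d/dy[\frac{\left(9 y - 14\right) e^{y}}{3}] = 3 y e^{y} - \frac{5 e^{y}}{3} = f(y).
F(5/2) = \frac{17 e^{\frac{5}{2}}}{6}; F(-1/2) = - \frac{37}{6 e^{\frac{1}{2}}}.
Integral = F(5/2) - F(-1/2) = \frac{37}{6 e^{\frac{1}{2}}} + \frac{17 e^{\frac{5}{2}}}{6}.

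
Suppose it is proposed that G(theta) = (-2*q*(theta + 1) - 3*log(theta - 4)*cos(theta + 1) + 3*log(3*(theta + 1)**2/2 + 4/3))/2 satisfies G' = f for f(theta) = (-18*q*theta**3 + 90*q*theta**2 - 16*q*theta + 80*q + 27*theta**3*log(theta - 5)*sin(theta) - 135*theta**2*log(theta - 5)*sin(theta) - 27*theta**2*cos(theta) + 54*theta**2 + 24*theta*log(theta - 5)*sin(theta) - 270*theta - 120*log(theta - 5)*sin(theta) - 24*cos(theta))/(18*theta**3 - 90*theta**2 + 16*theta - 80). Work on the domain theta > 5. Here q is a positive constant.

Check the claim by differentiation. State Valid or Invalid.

d/dtheta[G] = (-18*q*theta**3 + 36*q*theta**2 + 110*q*theta + 136*q + 27*theta**3*log(theta - 4)*sin(theta + 1) - 54*theta**2*log(theta - 4)*sin(theta + 1) - 27*theta**2*cos(theta + 1) + 54*theta**2 - 165*theta*log(theta - 4)*sin(theta + 1) - 54*theta*cos(theta + 1) - 162*theta - 204*log(theta - 4)*sin(theta + 1) - 51*cos(theta + 1) - 216)/(18*theta**3 - 36*theta**2 - 110*theta - 136)
d/dtheta[G] - f(theta) = (-243*theta**6*log(theta - 5)*sin(theta) + 243*theta**6*log(theta - 4)*sin(theta + 1) + 1701*theta**5*log(theta - 5)*sin(theta) - 1701*theta**5*log(theta - 4)*sin(theta + 1) + 243*theta**5*cos(theta) - 243*theta**5*cos(theta + 1) - 1161*theta**4*log(theta - 5)*sin(theta) + 1161*theta**4*log(theta - 4)*sin(theta + 1) - 486*theta**4*cos(theta) + 729*theta**4*cos(theta + 1) - 486*theta**4 - 4077*theta**3*log(theta - 5)*sin(theta) + 4077*theta**3*log(theta - 4)*sin(theta + 1) - 1269*theta**3*cos(theta) + 1755*theta**3*cos(theta + 1) + 3888*theta**3 - 10020*theta**2*log(theta - 5)*sin(theta) + 10020*theta**2*log(theta - 4)*sin(theta + 1) - 2268*theta**2*cos(theta) + 2943*theta**2*cos(theta + 1) - 4914*theta**2 - 4968*theta*log(theta - 5)*sin(theta) + 4968*theta*log(theta - 4)*sin(theta + 1) - 1320*theta*cos(theta) + 1752*theta*cos(theta + 1) - 13608*theta - 8160*log(theta - 5)*sin(theta) + 8160*log(theta - 4)*sin(theta + 1) - 1632*cos(theta) + 2040*cos(theta + 1) + 8640)/(162*theta**6 - 1134*theta**5 + 774*theta**4 + 2718*theta**3 + 6680*theta**2 + 3312*theta + 5440) != 0.

Invalid: d/dtheta[G] - f = (-243*theta**6*log(theta - 5)*sin(theta) + 243*theta**6*log(theta - 4)*sin(theta + 1) + 1701*theta**5*log(theta - 5)*sin(theta) - 1701*theta**5*log(theta - 4)*sin(theta + 1) + 243*theta**5*cos(theta) - 243*theta**5*cos(theta + 1) - 1161*theta**4*log(theta - 5)*sin(theta) + 1161*theta**4*log(theta - 4)*sin(theta + 1) - 486*theta**4*cos(theta) + 729*theta**4*cos(theta + 1) - 486*theta**4 - 4077*theta**3*log(theta - 5)*sin(theta) + 4077*theta**3*log(theta - 4)*sin(theta + 1) - 1269*theta**3*cos(theta) + 1755*theta**3*cos(theta + 1) + 3888*theta**3 - 10020*theta**2*log(theta - 5)*sin(theta) + 10020*theta**2*log(theta - 4)*sin(theta + 1) - 2268*theta**2*cos(theta) + 2943*theta**2*cos(theta + 1) - 4914*theta**2 - 4968*theta*log(theta - 5)*sin(theta) + 4968*theta*log(theta - 4)*sin(theta + 1) - 1320*theta*cos(theta) + 1752*theta*cos(theta + 1) - 13608*theta - 8160*log(theta - 5)*sin(theta) + 8160*log(theta - 4)*sin(theta + 1) - 1632*cos(theta) + 2040*cos(theta + 1) + 8640)/(162*theta**6 - 1134*theta**5 + 774*theta**4 + 2718*theta**3 + 6680*theta**2 + 3312*theta + 5440), which is not 0.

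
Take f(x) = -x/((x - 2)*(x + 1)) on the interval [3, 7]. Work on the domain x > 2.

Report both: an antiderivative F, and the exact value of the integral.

The denominator factors as (x - 2)*(x + 1); partial fractions split f into directly integrable pieces: -1/(3*(x + 1)) - 2/(3*(x - 2)).
F(x) = -2*log(x - 2)/3 - log(x + 1)/3 is an antiderivative of f.
Check: d/dx[-2*log(x - 2)/3 - log(x + 1)/3] = -x/(x**2 - x - 2), which equals f(x).
F(7) = -2*log(5)/3 - log(8)/3; F(3) = -log(4)/3.
Integral = F(7) - F(3) = -2*log(5)/3 - log(8)/3 + log(4)/3.

Antiderivative: F(x) = -2*log(x - 2)/3 - log(x + 1)/3; value = -2*log(5)/3 - log(8)/3 + log(4)/3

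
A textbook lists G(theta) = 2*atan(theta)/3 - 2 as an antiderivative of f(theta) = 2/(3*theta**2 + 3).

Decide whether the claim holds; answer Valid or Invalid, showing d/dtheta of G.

d/dtheta[G] = 2/(3*theta**2 + 3)
This equals f(theta) exactly, so the claim holds.

Valid - the claim checks out under differentiation.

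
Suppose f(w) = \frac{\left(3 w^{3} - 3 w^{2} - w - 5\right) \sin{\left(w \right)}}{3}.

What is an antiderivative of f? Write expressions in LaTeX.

An antiderivative is F(w) = \frac{- 3 w^{3} \cos{\left(w \right)} + 9 w^{2} \sin{\left(w \right)} + 3 w^{2} \cos{\left(w \right)} - 6 w \sin{\left(w \right)} + 19 w \cos{\left(w \right)} - 19 \sin{\left(w \right)} - \cos{\left(w \right)}}{3}.

Whatever form F(w) takes, F'(w) = f(w) is non-negotiable.
Check: d/dw[\frac{- 3 w^{3} \cos{\left(w \right)} + 9 w^{2} \sin{\left(w \right)} + 3 w^{2} \cos{\left(w \right)} - 6 w \sin{\left(w \right)} + 19 w \cos{\left(w \right)} - 19 \sin{\left(w \right)} - \cos{\left(w \right)}}{3}] = w^{3} \sin{\left(w \right)} - w^{2} \sin{\left(w \right)} - \frac{w \sin{\left(w \right)}}{3} - \frac{5 \sin{\left(w \right)}}{3}, which equals f(w).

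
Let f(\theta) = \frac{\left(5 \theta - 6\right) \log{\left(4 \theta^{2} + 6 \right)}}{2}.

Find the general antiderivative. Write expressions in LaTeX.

F(\theta) = \frac{5 \theta^{2} \log{\left(2 \theta^{2} + 3 \right)}}{4} - \frac{5 \theta^{2}}{4} + \frac{5 \theta^{2} \log{\left(2 \right)}}{4} - 3 \theta \log{\left(2 \theta^{2} + 3 \right)} - 3 \theta \log{\left(2 \right)} + 6 \theta + \frac{15 \log{\left(\theta^{2} + \frac{3}{2} \right)}}{8} - 3 \sqrt{6} \operatorname{atan}{\left(\frac{\sqrt{6} \theta}{3} \right)} + C

Any candidate F(\theta) must reproduce f(\theta) exactly when differentiated.
Check: d/d\theta[\frac{5 \theta^{2} \log{\left(2 \theta^{2} + 3 \right)}}{4} - \frac{5 \theta^{2}}{4} + \frac{5 \theta^{2} \log{\left(2 \right)}}{4} - 3 \theta \log{\left(2 \theta^{2} + 3 \right)} - 3 \theta \log{\left(2 \right)} + 6 \theta + \frac{15 \log{\left(\theta^{2} + \frac{3}{2} \right)}}{8} - 3 \sqrt{6} \operatorname{atan}{\left(\frac{\sqrt{6} \theta}{3} \right)}] = \frac{5 \theta \log{\left(2 \theta^{2} + 3 \right)}}{2} + \frac{5 \theta \log{\left(2 \right)}}{2} - 3 \log{\left(2 \theta^{2} + 3 \right)} - 3 \log{\left(2 \right)}, which equals f(\theta).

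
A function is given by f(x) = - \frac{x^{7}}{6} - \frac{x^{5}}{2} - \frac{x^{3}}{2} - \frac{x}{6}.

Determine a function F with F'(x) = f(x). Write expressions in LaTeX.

An antiderivative is F(x) = - \frac{x^{8}}{48} - \frac{x^{6}}{12} - \frac{x^{4}}{8} - \frac{x^{2}}{12}.

The substitution u = - \frac{x^{2}}{2} - \frac{1}{2} works: f is exactly (dF/du)*(du/dx) for that inner function.
Check: d/dx[- \frac{x^{8}}{48} - \frac{x^{6}}{12} - \frac{x^{4}}{8} - \frac{x^{2}}{12}] = - \frac{x^{7}}{6} - \frac{x^{5}}{2} - \frac{x^{3}}{2} - \frac{x}{6} = f(x).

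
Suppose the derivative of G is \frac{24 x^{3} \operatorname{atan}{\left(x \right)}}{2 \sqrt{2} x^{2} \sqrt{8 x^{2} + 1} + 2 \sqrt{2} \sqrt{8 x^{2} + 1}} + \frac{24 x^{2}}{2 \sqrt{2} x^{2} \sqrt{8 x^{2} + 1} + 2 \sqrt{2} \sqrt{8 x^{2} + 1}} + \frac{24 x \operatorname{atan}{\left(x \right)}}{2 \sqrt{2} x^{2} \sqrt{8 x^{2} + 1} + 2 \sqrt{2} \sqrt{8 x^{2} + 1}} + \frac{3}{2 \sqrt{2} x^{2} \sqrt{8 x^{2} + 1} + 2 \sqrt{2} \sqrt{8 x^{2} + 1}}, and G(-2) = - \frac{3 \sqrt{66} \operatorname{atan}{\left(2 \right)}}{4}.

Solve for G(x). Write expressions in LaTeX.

G(x) = \frac{3 \sqrt{2} \sqrt{8 x^{2} + 1} \operatorname{atan}{\left(x \right)}}{4}

G'(x) has the shape u'v + uv' for u = \frac{3 \sqrt{4 x^{2} + \frac{1}{2}}}{2} and v = \operatorname{atan}{\left(x \right)} — it is the derivative of the product u*v.
A general antiderivative is \frac{3 \sqrt{4 x^{2} + \frac{1}{2}} \operatorname{atan}{\left(x \right)}}{2} + C.
The condition gives C = - \frac{3 \sqrt{66} \operatorname{atan}{\left(2 \right)}}{4} - (- \frac{3 \sqrt{66} \operatorname{atan}{\left(2 \right)}}{4}) = 0.
So G(x) = \frac{3 \sqrt{2} \sqrt{8 x^{2} + 1} \operatorname{atan}{\left(x \right)}}{4}.
Check: d/dx[\frac{3 \sqrt{2} \sqrt{8 x^{2} + 1} \operatorname{atan}{\left(x \right)}}{4}] = \frac{24 \sqrt{2} x^{3} \operatorname{atan}{\left(x \right)} + 24 \sqrt{2} x^{2} + 24 \sqrt{2} x \operatorname{atan}{\left(x \right)} + 3 \sqrt{2}}{4 x^{2} \sqrt{8 x^{2} + 1} + 4 \sqrt{8 x^{2} + 1}}, which equals G'(x).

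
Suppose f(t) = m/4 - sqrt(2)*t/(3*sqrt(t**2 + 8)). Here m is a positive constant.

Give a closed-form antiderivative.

An antiderivative is F(t) = sqrt(2)*(3*sqrt(2)*m*t - 8*sqrt(t**2 + 8))/24.

Differentiate the proposed F(t) back; it has to land on f(t) exactly.
Check: d/dt[sqrt(2)*(3*sqrt(2)*m*t - 8*sqrt(t**2 + 8))/24] = (3*m*sqrt(t**2 + 8) - 4*sqrt(2)*t)/(12*sqrt(t**2 + 8)), which equals f(t).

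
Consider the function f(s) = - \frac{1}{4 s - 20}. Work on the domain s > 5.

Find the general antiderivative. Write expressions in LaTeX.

Check any antiderivative F(s) by computing F'(s) and comparing it with f(s).
Check: d/ds[- \frac{\log{\left(s - 5 \right)}}{4}] = - \frac{1}{4 s - 20} = f(s).

F(s) = - \frac{\log{\left(s - 5 \right)}}{4} + C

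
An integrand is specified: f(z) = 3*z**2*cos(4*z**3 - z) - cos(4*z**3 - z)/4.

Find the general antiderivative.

f matches the chain-rule pattern g'(h)*h' with inner function h(z) = 4*z**3 - z; substituting u = h(z) collapses the integral.
Check: d/dz[sin(4*z**3 - z)/4] = 3*z**2*cos(4*z**3 - z) - cos(4*z**3 - z)/4 = f(z).

F(z) = sin(4*z**3 - z)/4 + C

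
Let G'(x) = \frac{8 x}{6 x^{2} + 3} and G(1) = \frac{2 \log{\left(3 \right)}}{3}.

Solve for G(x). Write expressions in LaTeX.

The substitution u = 2 x^{2} + 1 works: G'(x) is exactly (dG/du)*(du/dx) for that inner function.
A general antiderivative is \frac{2 \log{\left(2 x^{2} + 1 \right)}}{3} + C.
The condition gives C = \frac{2 \log{\left(3 \right)}}{3} - (\frac{2 \log{\left(3 \right)}}{3}) = 0.
So G(x) = \frac{2 \log{\left(2 x^{2} + 1 \right)}}{3}.
Check: d/dx[\frac{2 \log{\left(2 x^{2} + 1 \right)}}{3}] = \frac{8 x}{6 x^{2} + 3} = G'(x).

G(x) = \frac{2 \log{\left(2 x^{2} + 1 \right)}}{3}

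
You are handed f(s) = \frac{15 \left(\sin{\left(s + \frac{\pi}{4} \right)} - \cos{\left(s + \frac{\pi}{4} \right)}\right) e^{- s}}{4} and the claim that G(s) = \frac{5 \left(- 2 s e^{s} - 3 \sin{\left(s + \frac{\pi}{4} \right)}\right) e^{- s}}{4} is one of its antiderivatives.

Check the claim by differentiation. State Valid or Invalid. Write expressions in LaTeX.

d/ds[G] = \frac{\left(- 10 e^{s} + 15 \sin{\left(s + \frac{\pi}{4} \right)} - 15 \cos{\left(s + \frac{\pi}{4} \right)}\right) e^{- s}}{4}
d/ds[G] - f(s) = - \frac{5}{2} != 0.

Invalid: d/ds[G] - f = - \frac{5}{2}, which is not 0.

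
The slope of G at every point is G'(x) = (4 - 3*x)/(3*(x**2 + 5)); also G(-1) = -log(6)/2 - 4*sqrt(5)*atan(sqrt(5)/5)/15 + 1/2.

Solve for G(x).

G(x) = (-15*log(x**2 + 5) + 8*sqrt(5)*atan(sqrt(5)*x/5) + 15)/30

The proposed G(x) is checked by its d/dx: the result must match the given G'(x).
A general antiderivative is -log(x**2 + 5)/2 + 4*sqrt(5)*atan(sqrt(5)*x/5)/15 + C.
The condition gives C = -log(6)/2 - 4*sqrt(5)*atan(sqrt(5)/5)/15 + 1/2 - (-log(6)/2 - 4*sqrt(5)*atan(sqrt(5)/5)/15) = 1/2.
So G(x) = (-15*log(x**2 + 5) + 8*sqrt(5)*atan(sqrt(5)*x/5) + 15)/30.
Check: d/dx[(-15*log(x**2 + 5) + 8*sqrt(5)*atan(sqrt(5)*x/5) + 15)/30] = (4 - 3*x)/(3*x**2 + 15), which equals G'(x).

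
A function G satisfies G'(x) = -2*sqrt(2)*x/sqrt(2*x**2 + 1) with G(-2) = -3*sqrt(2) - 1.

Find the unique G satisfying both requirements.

The substitution u = 4*x**2 + 2 works: G'(x) is exactly (dG/du)*(du/dx) for that inner function.
A general antiderivative is -sqrt(4*x**2 + 2) + C.
The condition gives C = -3*sqrt(2) - 1 - (-3*sqrt(2)) = -1.
So G(x) = -sqrt(4*x**2 + 2) - 1.
Check: d/dx[-sqrt(4*x**2 + 2) - 1] = -2*sqrt(2)*x/sqrt(2*x**2 + 1) = G'(x).

G(x) = -sqrt(4*x**2 + 2) - 1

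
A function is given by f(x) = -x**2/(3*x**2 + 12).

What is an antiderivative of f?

Any candidate F(x) must reproduce f(x) exactly when differentiated.
Check: d/dx[-x/3 + 2*atan(x/2)/3] = -x**2/(3*x**2 + 12) = f(x).

An antiderivative is F(x) = -x/3 + 2*atan(x/2)/3.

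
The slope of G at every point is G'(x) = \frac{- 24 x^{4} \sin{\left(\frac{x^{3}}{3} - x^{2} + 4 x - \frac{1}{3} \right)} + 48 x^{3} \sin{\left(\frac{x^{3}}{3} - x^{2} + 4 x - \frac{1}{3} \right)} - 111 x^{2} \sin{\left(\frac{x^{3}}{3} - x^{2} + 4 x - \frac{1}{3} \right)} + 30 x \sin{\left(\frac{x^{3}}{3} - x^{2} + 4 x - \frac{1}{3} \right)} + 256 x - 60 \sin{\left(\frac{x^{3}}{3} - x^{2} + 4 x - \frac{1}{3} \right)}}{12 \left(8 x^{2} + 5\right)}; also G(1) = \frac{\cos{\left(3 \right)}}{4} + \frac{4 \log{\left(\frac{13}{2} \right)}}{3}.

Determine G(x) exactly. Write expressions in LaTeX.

Whatever form G(x) takes, its d/dx must return the stated G'(x).
A general antiderivative is \frac{4 \log{\left(4 x^{2} + \frac{5}{2} \right)}}{3} + \frac{\cos{\left(\frac{x^{3}}{3} - x^{2} + 4 x - \frac{1}{3} \right)}}{4} + C.
The condition gives C = \frac{\cos{\left(3 \right)}}{4} + \frac{4 \log{\left(\frac{13}{2} \right)}}{3} - (\frac{\cos{\left(3 \right)}}{4} + \frac{4 \log{\left(\frac{13}{2} \right)}}{3}) = 0.
So G(x) = \frac{16 \log{\left(4 x^{2} + \frac{5}{2} \right)} + 3 \cos{\left(\frac{x^{3}}{3} - x^{2} + 4 x - \frac{1}{3} \right)}}{12}.
Check: d/dx[\frac{16 \log{\left(4 x^{2} + \frac{5}{2} \right)} + 3 \cos{\left(\frac{x^{3}}{3} - x^{2} + 4 x - \frac{1}{3} \right)}}{12}] = \frac{- 24 x^{4} \sin{\left(\frac{x^{3}}{3} - x^{2} + 4 x - \frac{1}{3} \right)} + 48 x^{3} \sin{\left(\frac{x^{3}}{3} - x^{2} + 4 x - \frac{1}{3} \right)} - 111 x^{2} \sin{\left(\frac{x^{3}}{3} - x^{2} + 4 x - \frac{1}{3} \right)} + 30 x \sin{\left(\frac{x^{3}}{3} - x^{2} + 4 x - \frac{1}{3} \right)} + 256 x - 60 \sin{\left(\frac{x^{3}}{3} - x^{2} + 4 x - \frac{1}{3} \right)}}{96 x^{2} + 60}, which equals G'(x).

G(x) = \frac{16 \log{\left(4 x^{2} + \frac{5}{2} \right)} + 3 \cos{\left(\frac{x^{3}}{3} - x^{2} + 4 x - \frac{1}{3} \right)}}{12}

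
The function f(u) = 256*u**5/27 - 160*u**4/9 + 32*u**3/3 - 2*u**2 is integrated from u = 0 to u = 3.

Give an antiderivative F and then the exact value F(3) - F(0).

Antiderivative: F(u) = -2*(-4*u**2/3 + u)**3/3; value = 486

The substitution w = -4*u**2/3 + u works: f is exactly (dF/dw)*(dw/du) for that inner function.
F(u) = -2*(-4*u**2/3 + u)**3/3 is an antiderivative of f.
Check: d/du[-2*(-4*u**2/3 + u)**3/3] = 256*u**5/27 - 160*u**4/9 + 32*u**3/3 - 2*u**2 = f(u).
F(3) = 486; F(0) = 0.
Integral = F(3) - F(0) = 486.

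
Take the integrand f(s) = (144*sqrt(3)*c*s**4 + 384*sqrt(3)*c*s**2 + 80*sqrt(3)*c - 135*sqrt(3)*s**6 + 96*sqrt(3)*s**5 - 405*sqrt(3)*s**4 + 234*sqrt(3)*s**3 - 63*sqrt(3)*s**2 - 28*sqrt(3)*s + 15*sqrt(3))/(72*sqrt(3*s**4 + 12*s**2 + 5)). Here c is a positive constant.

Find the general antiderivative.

F(s) = 2*c*s*sqrt(s**4 + 4*s**2 + 5/3)/3 - 3*s**3*sqrt(s**4 + 4*s**2 + 5/3)/8 + s**2*sqrt(s**4 + 4*s**2 + 5/3)/3 + s*sqrt(s**4 + 4*s**2 + 5/3)/8 - 3*sqrt(s**4 + 4*s**2 + 5/3)/8 + C

Recognize the product-rule pattern: f = u'v + uv' with u = sqrt(s**4 + 4*s**2 + 5/3)/2, v = 4*c*s/3 - 3*s**3/4 + 2*s**2/3 + s/4 - 3/4, so integration by parts undoes it.
Check: d/ds[2*c*s*sqrt(s**4 + 4*s**2 + 5/3)/3 - 3*s**3*sqrt(s**4 + 4*s**2 + 5/3)/8 + s**2*sqrt(s**4 + 4*s**2 + 5/3)/3 + s*sqrt(s**4 + 4*s**2 + 5/3)/8 - 3*sqrt(s**4 + 4*s**2 + 5/3)/8] = sqrt(3)*(144*c*s**4 + 384*c*s**2 + 80*c - 135*s**6 + 96*s**5 - 405*s**4 + 234*s**3 - 63*s**2 - 28*s + 15)/(72*sqrt(3*s**4 + 12*s**2 + 5)), which equals f(s).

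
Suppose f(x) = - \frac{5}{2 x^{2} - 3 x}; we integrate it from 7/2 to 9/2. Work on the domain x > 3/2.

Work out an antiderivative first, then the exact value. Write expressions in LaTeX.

The denominator factors as x \left(2 x - 3\right); partial fractions split f into directly integrable pieces: - \frac{10}{3 \left(2 x - 3\right)} + \frac{5}{3 x}.
F(x) = \frac{5 \left(\log{\left(x \right)} - \log{\left(x - \frac{3}{2} \right)}\right)}{3} is an antiderivative of f.
Check: d/dx[\frac{5 \left(\log{\left(x \right)} - \log{\left(x - \frac{3}{2} \right)}\right)}{3}] = - \frac{5}{2 x^{2} - 3 x} = f(x).
F(9/2) = - \frac{5 \log{\left(3 \right)}}{3} + \frac{5 \log{\left(\frac{9}{2} \right)}}{3}; F(7/2) = - \frac{5 \log{\left(2 \right)}}{3} + \frac{5 \log{\left(\frac{7}{2} \right)}}{3}.
Integral = F(9/2) - F(7/2) = - \frac{5 \log{\left(\frac{7}{2} \right)}}{3} - \frac{5 \log{\left(3 \right)}}{3} + \frac{5 \log{\left(2 \right)}}{3} + \frac{5 \log{\left(\frac{9}{2} \right)}}{3}.

Antiderivative: F(x) = \frac{5 \left(\log{\left(x \right)} - \log{\left(x - \frac{3}{2} \right)}\right)}{3}; value = - \frac{5 \log{\left(\frac{7}{2} \right)}}{3} - \frac{5 \log{\left(3 \right)}}{3} + \frac{5 \log{\left(2 \right)}}{3} + \frac{5 \log{\left(\frac{9}{2} \right)}}{3}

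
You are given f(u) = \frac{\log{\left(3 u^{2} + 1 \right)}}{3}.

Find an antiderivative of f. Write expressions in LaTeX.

An antiderivative is F(u) = \frac{u \log{\left(3 u^{2} + 1 \right)}}{3} - \frac{2 u}{3} + \frac{2 \sqrt{3} \operatorname{atan}{\left(\sqrt{3} u \right)}}{9}.

Check any antiderivative F(u) by computing F'(u) and comparing it with f(u).
Check: d/du[\frac{u \log{\left(3 u^{2} + 1 \right)}}{3} - \frac{2 u}{3} + \frac{2 \sqrt{3} \operatorname{atan}{\left(\sqrt{3} u \right)}}{9}] = \frac{\log{\left(3 u^{2} + 1 \right)}}{3} = f(u).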